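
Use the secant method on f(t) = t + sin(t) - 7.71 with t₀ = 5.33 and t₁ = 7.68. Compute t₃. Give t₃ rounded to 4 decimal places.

Secant update: t_(k+1) = t_k − f(t_k)·(t_k − t_(k-1))/(f(t_k) − f(t_(k-1))).
f(t_0) = -3.195264, f(t_1) = 0.954903
t_2 = 7.680000 - (0.954903)·(7.680000 - 5.330000)/(0.954903 - (-3.195264)) = 7.139293; f(t_2) = 0.184591
t_3 = 7.139293 - (0.184591)·(7.139293 - 7.680000)/(0.184591 - (0.954903)) = 7.009723; f(t_3) = -0.035991

7.0097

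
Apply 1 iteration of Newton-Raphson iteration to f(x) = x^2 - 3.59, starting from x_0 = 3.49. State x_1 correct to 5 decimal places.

2.25933

f'(x) = 2x
x_0 = 3.490000: f = 8.590100, f' = 6.980000 → x_1 = 3.490000 - (8.590100)/(6.980000) = 2.259327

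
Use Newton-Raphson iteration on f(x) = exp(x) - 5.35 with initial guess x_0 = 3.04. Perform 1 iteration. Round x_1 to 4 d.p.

Newton update: x ← x − f(x)/f'(x).
f'(x) = exp(x)
x_0 = 3.040000: f = 15.555243, f' = 20.905243 → x_1 = 3.040000 - (15.555243)/(20.905243) = 2.295917

2.2959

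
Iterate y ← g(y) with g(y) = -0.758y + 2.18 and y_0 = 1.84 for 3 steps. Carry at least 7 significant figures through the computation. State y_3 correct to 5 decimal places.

y_1 = g(1.840000) = 0.785280
y_2 = g(0.785280) = 1.584758
y_3 = g(1.584758) = 0.978754

0.97875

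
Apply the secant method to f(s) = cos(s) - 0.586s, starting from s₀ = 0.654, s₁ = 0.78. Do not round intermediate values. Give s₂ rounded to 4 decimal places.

0.9843

f(s_0) = 0.410413, f(s_1) = 0.253834
s_2 = 0.780000 - (0.253834)·(0.780000 - 0.654000)/(0.253834 - (0.410413)) = 0.984261; f(s_2) = -0.023298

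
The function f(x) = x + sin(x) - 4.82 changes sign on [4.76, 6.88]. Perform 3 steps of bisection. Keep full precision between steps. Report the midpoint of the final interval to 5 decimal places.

5.42250

f(4.760000) = -1.058867, f(6.880000) = 2.622011 (opposite signs)
step 1: m = 5.820000, f(m) = 0.553200 > 0 → root in [4.760000, 5.820000]
step 2: m = 5.290000, f(m) = -0.367769 < 0 → root in [5.290000, 5.820000]
step 3: m = 5.555000, f(m) = 0.069484 > 0 → root in [5.290000, 5.555000]
Midpoint of [5.290000, 5.555000] = 5.422500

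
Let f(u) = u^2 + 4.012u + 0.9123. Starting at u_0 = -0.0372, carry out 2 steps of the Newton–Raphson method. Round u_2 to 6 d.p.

Newton update: u ← u − f(u)/f'(u).
f'(u) = 2u + 4.012
u_0 = -0.037200: f = 0.764437, f' = 3.937600 → u_1 = -0.037200 - (0.764437)/(3.937600) = -0.231338
u_1 = -0.231338: f = 0.037690, f' = 3.549324 → u_2 = -0.231338 - (0.037690)/(3.549324) = -0.241957

-0.241957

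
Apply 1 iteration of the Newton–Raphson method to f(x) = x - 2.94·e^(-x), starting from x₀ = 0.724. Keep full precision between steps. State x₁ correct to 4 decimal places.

f'(x) = 1 + 2.94·e^(-x)
x_0 = 0.724000: f = -0.701339, f' = 2.425339 → x_1 = 0.724000 - (-0.701339)/(2.425339) = 1.013171

1.0132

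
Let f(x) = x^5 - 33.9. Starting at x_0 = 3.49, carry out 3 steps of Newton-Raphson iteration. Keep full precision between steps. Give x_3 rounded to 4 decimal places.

2.1130

f'(x) = 5x^4
x_0 = 3.490000: f = 483.858378, f' = 741.774180 → x_1 = 3.490000 - (483.858378)/(741.774180) = 2.837701
x_1 = 2.837701: f = 150.106579, f' = 324.217673 → x_2 = 2.837701 - (150.106579)/(324.217673) = 2.374720
x_2 = 2.374720: f = 41.620072, f' = 159.008346 → x_3 = 2.374720 - (41.620072)/(159.008346) = 2.112973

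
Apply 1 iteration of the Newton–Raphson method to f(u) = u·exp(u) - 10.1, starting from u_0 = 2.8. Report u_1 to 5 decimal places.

2.22478

f'(u) = (u + 1)·exp(u)
u_0 = 2.800000: f = 35.945011, f' = 62.489658 → u_1 = 2.800000 - (35.945011)/(62.489658) = 2.224785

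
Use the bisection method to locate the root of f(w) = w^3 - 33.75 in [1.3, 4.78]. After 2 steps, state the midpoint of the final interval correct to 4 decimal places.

3.4750

f(1.300000) = -31.553000, f(4.780000) = 75.465352 (opposite signs)
step 1: m = 3.040000, f(m) = -5.655536 < 0 → root in [3.040000, 4.780000]
step 2: m = 3.910000, f(m) = 26.026471 > 0 → root in [3.040000, 3.910000]
Midpoint of [3.040000, 3.910000] = 3.475000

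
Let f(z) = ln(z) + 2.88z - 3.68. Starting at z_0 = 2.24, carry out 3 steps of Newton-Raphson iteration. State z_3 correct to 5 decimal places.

f'(z) = 1/z + 2.88
z_0 = 2.240000: f = 3.577676, f' = 3.326429 → z_1 = 2.240000 - (3.577676)/(3.326429) = 1.164469
z_1 = 1.164469: f = -0.174063, f' = 3.738760 → z_2 = 1.164469 - (-0.174063)/(3.738760) = 1.211026
z_2 = 1.211026: f = -0.000779, f' = 3.705746 → z_3 = 1.211026 - (-0.000779)/(3.705746) = 1.211236

1.21124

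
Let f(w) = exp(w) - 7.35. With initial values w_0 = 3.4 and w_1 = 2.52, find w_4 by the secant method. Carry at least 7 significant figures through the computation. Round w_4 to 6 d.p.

f(w_0) = 22.614100, f(w_1) = 5.078597
w_2 = 2.520000 - (5.078597)·(2.520000 - 3.400000)/(5.078597 - (22.614100)) = 2.265136; f(w_2) = 2.282436
w_3 = 2.265136 - (2.282436)·(2.265136 - 2.520000)/(2.282436 - (5.078597)) = 2.057097; f(w_3) = 0.473227
w_4 = 2.057097 - (0.473227)·(2.057097 - 2.265136)/(0.473227 - (2.282436)) = 2.002681; f(w_4) = 0.058895

2.002681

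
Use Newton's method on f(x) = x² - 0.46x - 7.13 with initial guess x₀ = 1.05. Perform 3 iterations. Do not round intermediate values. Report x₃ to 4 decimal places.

2.9444

Newton update: x ← x − f(x)/f'(x).
f'(x) = 2x - 0.46
x_0 = 1.050000: f = -6.510500, f' = 1.640000 → x_1 = 1.050000 - (-6.510500)/(1.640000) = 5.019817
x_1 = 5.019817: f = 15.759448, f' = 9.579634 → x_2 = 5.019817 - (15.759448)/(9.579634) = 3.374718
x_2 = 3.374718: f = 2.706351, f' = 6.289436 → x_3 = 3.374718 - (2.706351)/(6.289436) = 2.944417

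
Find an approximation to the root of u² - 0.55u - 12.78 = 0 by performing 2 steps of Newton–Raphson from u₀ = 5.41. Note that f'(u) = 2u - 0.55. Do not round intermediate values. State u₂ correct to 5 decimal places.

3.86763

u_0 = 5.410000: f = 13.512600, f' = 10.270000 → u_1 = 5.410000 - (13.512600)/(10.270000) = 4.094265
u_1 = 4.094265: f = 1.731159, f' = 7.638530 → u_2 = 4.094265 - (1.731159)/(7.638530) = 3.867630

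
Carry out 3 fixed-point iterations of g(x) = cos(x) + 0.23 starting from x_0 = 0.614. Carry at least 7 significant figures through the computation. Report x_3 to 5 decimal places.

0.97526

x_1 = g(0.614000) = 1.047350
x_2 = g(1.047350) = 0.729868
x_3 = g(0.729868) = 0.975262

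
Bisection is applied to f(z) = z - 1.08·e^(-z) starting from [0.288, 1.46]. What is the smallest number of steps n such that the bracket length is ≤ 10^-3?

Initial width b − a = 1.46 − 0.288 = 1.172000.
After n steps the width is (b−a)/2^n; need (b−a)/2^n ≤ 10^-3.
So n ≥ log₂(1.172000/10^-3) = log₂(1172.0000) ≈ 10.1948.
Hence n = 11.

11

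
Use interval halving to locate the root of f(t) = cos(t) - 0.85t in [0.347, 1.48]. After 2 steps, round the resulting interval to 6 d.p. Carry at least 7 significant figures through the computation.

[0.630250, 0.913500]

f(0.347000) = 0.645447, f(1.480000) = -1.167328 (opposite signs)
step 1: m = 0.913500, f(m) = -0.165496 < 0 → root in [0.347000, 0.913500]
step 2: m = 0.630250, f(m) = 0.272168 > 0 → root in [0.630250, 0.913500]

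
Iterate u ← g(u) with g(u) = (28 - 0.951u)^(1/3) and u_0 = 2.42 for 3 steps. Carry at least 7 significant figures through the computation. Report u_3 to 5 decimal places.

u_1 = g(2.420000) = 2.951003
u_2 = g(2.951003) = 2.931546
u_3 = g(2.931546) = 2.932264

2.93226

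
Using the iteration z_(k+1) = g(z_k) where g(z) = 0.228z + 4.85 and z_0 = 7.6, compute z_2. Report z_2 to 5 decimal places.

6.35088

z_1 = g(7.600000) = 6.582800
z_2 = g(6.582800) = 6.350878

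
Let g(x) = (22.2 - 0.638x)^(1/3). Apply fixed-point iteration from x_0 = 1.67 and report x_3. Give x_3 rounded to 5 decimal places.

x_1 = g(1.670000) = 2.764803
x_2 = g(2.764803) = 2.734003
x_3 = g(2.734003) = 2.734879

2.73488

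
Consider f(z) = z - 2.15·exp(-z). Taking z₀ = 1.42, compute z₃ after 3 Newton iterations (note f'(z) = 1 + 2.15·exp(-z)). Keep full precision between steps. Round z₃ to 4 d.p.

z_0 = 1.420000: f = 0.900315, f' = 1.519685 → z_1 = 1.420000 - (0.900315)/(1.519685) = 0.827565
z_1 = 0.827565: f = -0.112227, f' = 1.939792 → z_2 = 0.827565 - (-0.112227)/(1.939792) = 0.885420
z_2 = 0.885420: f = -0.001543, f' = 1.886963 → z_3 = 0.885420 - (-0.001543)/(1.886963) = 0.886238

0.8862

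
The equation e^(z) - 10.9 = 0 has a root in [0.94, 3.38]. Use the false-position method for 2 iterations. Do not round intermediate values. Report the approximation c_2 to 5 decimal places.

2.08099

f(0.940000) = -8.340019, f(3.380000) = 18.470771
step 1: c = 1.699010, f(c) = -5.431472 < 0 → new bracket [1.699010, 3.380000]
step 2: c = 2.080993, f(c) = -2.887582 < 0 → new bracket [2.080993, 3.380000]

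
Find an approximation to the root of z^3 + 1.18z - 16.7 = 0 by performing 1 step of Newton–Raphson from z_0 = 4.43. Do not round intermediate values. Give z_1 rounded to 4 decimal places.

f'(z) = 3z^2 + 1.18
z_0 = 4.430000: f = 75.465707, f' = 60.054700 → z_1 = 4.430000 - (75.465707)/(60.054700) = 3.173384

3.1734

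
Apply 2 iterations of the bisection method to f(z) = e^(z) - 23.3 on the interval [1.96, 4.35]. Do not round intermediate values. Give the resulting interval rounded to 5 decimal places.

[2.55750, 3.15500]

f(1.960000) = -16.200673, f(4.350000) = 54.178463 (opposite signs)
step 1: m = 3.155000, f(m) = 0.153037 > 0 → root in [1.960000, 3.155000]
step 2: m = 2.557500, f(m) = -10.396482 < 0 → root in [2.557500, 3.155000]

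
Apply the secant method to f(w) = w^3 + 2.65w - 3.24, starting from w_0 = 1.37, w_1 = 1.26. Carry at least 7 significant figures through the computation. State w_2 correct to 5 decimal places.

Secant update: w_(k+1) = w_k − f(w_k)·(w_k − w_(k-1))/(f(w_k) − f(w_(k-1))).
f(w_0) = 2.961853, f(w_1) = 2.099376
w_2 = 1.260000 - (2.099376)·(1.260000 - 1.370000)/(2.099376 - (2.961853)) = 0.992246; f(w_2) = 0.366372

0.99225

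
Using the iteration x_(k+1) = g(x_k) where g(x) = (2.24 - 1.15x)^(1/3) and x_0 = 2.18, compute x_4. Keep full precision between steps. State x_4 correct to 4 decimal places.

1.0853

x_1 = g(2.180000) = -0.643928
x_2 = g(-0.643928) = 1.439121
x_3 = g(1.439121) = 0.836350
x_4 = g(0.836350) = 1.085257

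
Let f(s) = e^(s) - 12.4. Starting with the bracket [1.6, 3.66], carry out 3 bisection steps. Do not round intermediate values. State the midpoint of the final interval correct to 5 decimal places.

f(1.600000) = -7.446968, f(3.660000) = 26.461343 (opposite signs)
step 1: m = 2.630000, f(m) = 1.473770 > 0 → root in [1.600000, 2.630000]
step 2: m = 2.115000, f(m) = -4.110414 < 0 → root in [2.115000, 2.630000]
step 3: m = 2.372500, f(m) = -1.675831 < 0 → root in [2.372500, 2.630000]
Midpoint of [2.372500, 2.630000] = 2.501250

2.50125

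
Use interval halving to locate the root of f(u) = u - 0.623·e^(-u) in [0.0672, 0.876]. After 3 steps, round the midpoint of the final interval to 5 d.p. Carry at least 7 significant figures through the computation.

f(0.067200) = -0.515310, f(0.876000) = 0.616555 (opposite signs)
step 1: m = 0.471600, f(m) = 0.082846 > 0 → root in [0.067200, 0.471600]
step 2: m = 0.269400, f(m) = -0.206471 < 0 → root in [0.269400, 0.471600]
step 3: m = 0.370500, f(m) = -0.059612 < 0 → root in [0.370500, 0.471600]
Midpoint of [0.370500, 0.471600] = 0.421050

0.42105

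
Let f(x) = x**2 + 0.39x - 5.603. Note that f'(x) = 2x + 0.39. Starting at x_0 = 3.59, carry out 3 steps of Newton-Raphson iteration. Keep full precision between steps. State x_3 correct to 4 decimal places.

2.1801

Newton update: x ← x − f(x)/f'(x).
x_0 = 3.590000: f = 8.685200, f' = 7.570000 → x_1 = 3.590000 - (8.685200)/(7.570000) = 2.442682
x_1 = 2.442682: f = 1.316339, f' = 5.275363 → x_2 = 2.442682 - (1.316339)/(5.275363) = 2.193156
x_2 = 2.193156: f = 0.062263, f' = 4.776312 → x_3 = 2.193156 - (0.062263)/(4.776312) = 2.180120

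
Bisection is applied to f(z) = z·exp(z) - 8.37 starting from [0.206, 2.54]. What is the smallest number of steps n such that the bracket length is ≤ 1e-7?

Initial width b − a = 2.54 − 0.206 = 2.334000.
After n steps the width is (b−a)/2^n; need (b−a)/2^n ≤ 1e-7.
So n ≥ log₂(2.334000/1e-7) = log₂(23340000.0000) ≈ 24.4763.
Hence n = 25.

25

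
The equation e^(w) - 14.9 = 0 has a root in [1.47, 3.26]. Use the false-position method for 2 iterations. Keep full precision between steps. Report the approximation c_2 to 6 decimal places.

2.605414

False-position update: c = (a·f(b) − b·f(a))/(f(b) − f(a)); replace the endpoint whose sign matches f(c).
f(1.470000) = -10.550765, f(3.260000) = 11.149537
step 1: c = 2.340304, f(c) = -4.515603 < 0 → new bracket [2.340304, 3.260000]
step 2: c = 2.605414, f(c) = -1.363171 < 0 → new bracket [2.605414, 3.260000]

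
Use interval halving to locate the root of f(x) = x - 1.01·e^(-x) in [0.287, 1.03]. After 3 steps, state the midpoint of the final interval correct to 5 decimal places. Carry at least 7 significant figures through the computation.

f(0.287000) = -0.471017, f(1.030000) = 0.669423 (opposite signs)
step 1: m = 0.658500, f(m) = 0.135697 > 0 → root in [0.287000, 0.658500]
step 2: m = 0.472750, f(m) = -0.156769 < 0 → root in [0.472750, 0.658500]
step 3: m = 0.565625, f(m) = -0.008060 < 0 → root in [0.565625, 0.658500]
Midpoint of [0.565625, 0.658500] = 0.612062

0.61206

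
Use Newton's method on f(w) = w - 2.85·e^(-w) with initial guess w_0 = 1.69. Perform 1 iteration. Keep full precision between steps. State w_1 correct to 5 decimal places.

f'(w) = 1 + 2.85·e^(-w)
w_0 = 1.690000: f = 1.164119, f' = 1.525881 → w_1 = 1.690000 - (1.164119)/(1.525881) = 0.927084

0.92708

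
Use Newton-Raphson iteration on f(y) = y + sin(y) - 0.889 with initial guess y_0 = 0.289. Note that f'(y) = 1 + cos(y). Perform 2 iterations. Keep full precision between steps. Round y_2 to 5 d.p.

Newton update: y ← y − f(y)/f'(y).
y_0 = 0.289000: f = -0.315006, f' = 1.958529 → y_1 = 0.289000 - (-0.315006)/(1.958529) = 0.449838
y_1 = 0.449838: f = -0.004342, f' = 1.900518 → y_2 = 0.449838 - (-0.004342)/(1.900518) = 0.452123

0.45212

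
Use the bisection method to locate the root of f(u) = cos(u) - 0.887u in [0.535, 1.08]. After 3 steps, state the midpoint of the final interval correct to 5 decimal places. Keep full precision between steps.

0.77344

f(0.535000) = 0.385724, f(1.080000) = -0.486632 (opposite signs)
step 1: m = 0.807500, f(m) = -0.024946 < 0 → root in [0.535000, 0.807500]
step 2: m = 0.671250, f(m) = 0.187646 > 0 → root in [0.671250, 0.807500]
step 3: m = 0.739375, f(m) = 0.083064 > 0 → root in [0.739375, 0.807500]
Midpoint of [0.739375, 0.807500] = 0.773438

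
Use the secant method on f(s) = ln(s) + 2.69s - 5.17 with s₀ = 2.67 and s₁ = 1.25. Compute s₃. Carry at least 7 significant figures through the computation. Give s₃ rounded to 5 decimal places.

1.72088

f(s_0) = 2.994378, f(s_1) = -1.584356
s_2 = 1.250000 - (-1.584356)·(1.250000 - 2.670000)/(-1.584356 - (2.994378)) = 1.741355; f(s_2) = 0.068910
s_3 = 1.741355 - (0.068910)·(1.741355 - 1.250000)/(0.068910 - (-1.584356)) = 1.720875; f(s_3) = 0.001987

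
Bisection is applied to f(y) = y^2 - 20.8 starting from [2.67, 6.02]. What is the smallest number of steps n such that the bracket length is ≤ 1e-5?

Initial width b − a = 6.02 − 2.67 = 3.350000.
After n steps the width is (b−a)/2^n; need (b−a)/2^n ≤ 1e-5.
So n ≥ log₂(3.350000/1e-5) = log₂(335000.0000) ≈ 18.3538.
Hence n = 19.

19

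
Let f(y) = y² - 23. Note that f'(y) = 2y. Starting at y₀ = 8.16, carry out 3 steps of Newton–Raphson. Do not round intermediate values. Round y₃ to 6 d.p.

y_0 = 8.160000: f = 43.585600, f' = 16.320000 → y_1 = 8.160000 - (43.585600)/(16.320000) = 5.489314
y_1 = 5.489314: f = 7.132565, f' = 10.978627 → y_2 = 5.489314 - (7.132565)/(10.978627) = 4.839636
y_2 = 4.839636: f = 0.422081, f' = 9.679273 → y_3 = 4.839636 - (0.422081)/(9.679273) = 4.796030

4.796030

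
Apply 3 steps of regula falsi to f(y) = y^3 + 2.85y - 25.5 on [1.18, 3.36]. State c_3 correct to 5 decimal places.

f(1.180000) = -20.493968, f(3.360000) = 22.009056
step 1: c = 2.231145, f(c) = -8.034575 < 0 → new bracket [2.231145, 3.360000]
step 2: c = 2.533035, f(c) = -2.028221 < 0 → new bracket [2.533035, 3.360000]
step 3: c = 2.602813, f(c) = -0.448877 < 0 → new bracket [2.602813, 3.360000]

2.60281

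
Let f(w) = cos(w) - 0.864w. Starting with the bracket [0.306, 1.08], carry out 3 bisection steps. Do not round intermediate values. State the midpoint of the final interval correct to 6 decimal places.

0.838125

f(0.306000) = 0.689162, f(1.080000) = -0.461792 (opposite signs)
step 1: m = 0.693000, f(m) = 0.170581 > 0 → root in [0.693000, 1.080000]
step 2: m = 0.886500, f(m) = -0.133808 < 0 → root in [0.693000, 0.886500]
step 3: m = 0.789750, f(m) = 0.021679 > 0 → root in [0.789750, 0.886500]
Midpoint of [0.789750, 0.886500] = 0.838125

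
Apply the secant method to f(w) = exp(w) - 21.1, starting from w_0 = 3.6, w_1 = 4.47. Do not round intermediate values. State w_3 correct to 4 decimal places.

f(w_0) = 15.498234, f(w_1) = 66.256723
w_2 = 4.470000 - (66.256723)·(4.470000 - 3.600000)/(66.256723 - (15.498234)) = 3.334360; f(w_2) = 6.960430
w_3 = 3.334360 - (6.960430)·(3.334360 - 4.470000)/(6.960430 - (66.256723)) = 3.201055; f(w_3) = 3.458416

3.2011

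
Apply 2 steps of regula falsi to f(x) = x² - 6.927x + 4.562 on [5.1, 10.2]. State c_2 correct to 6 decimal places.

f(5.100000) = -4.755700, f(10.200000) = 37.946600
step 1: c = 5.667980, f(c) = -2.574098 < 0 → new bracket [5.667980, 10.200000]
step 2: c = 5.955879, f(c) = -1.221878 < 0 → new bracket [5.955879, 10.200000]

5.955879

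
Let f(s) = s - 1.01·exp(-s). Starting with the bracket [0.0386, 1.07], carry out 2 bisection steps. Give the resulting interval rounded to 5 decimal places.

[0.55430, 0.81215]

f(0.038600) = -0.933157, f(1.070000) = 0.723561 (opposite signs)
step 1: m = 0.554300, f(m) = -0.025919 < 0 → root in [0.554300, 1.070000]
step 2: m = 0.812150, f(m) = 0.363808 > 0 → root in [0.554300, 0.812150]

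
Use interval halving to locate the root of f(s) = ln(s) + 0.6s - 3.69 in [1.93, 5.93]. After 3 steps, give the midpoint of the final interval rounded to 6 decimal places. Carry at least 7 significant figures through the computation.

3.680000

f(1.930000) = -1.874480, f(5.930000) = 1.648024 (opposite signs)
step 1: m = 3.930000, f(m) = 0.036639 > 0 → root in [1.930000, 3.930000]
step 2: m = 2.930000, f(m) = -0.856998 < 0 → root in [2.930000, 3.930000]
step 3: m = 3.430000, f(m) = -0.399440 < 0 → root in [3.430000, 3.930000]
Midpoint of [3.430000, 3.930000] = 3.680000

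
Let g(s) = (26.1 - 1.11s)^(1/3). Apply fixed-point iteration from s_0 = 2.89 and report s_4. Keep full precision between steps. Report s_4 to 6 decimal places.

s_1 = g(2.890000) = 2.839413
s_2 = g(2.839413) = 2.841733
s_3 = g(2.841733) = 2.841626
s_4 = g(2.841626) = 2.841631

2.841631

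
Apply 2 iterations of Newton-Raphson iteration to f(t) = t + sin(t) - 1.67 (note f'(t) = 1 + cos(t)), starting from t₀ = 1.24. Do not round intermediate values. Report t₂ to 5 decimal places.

Newton update: t ← t − f(t)/f'(t).
t_0 = 1.240000: f = 0.515784, f' = 1.324796 → t_1 = 1.240000 - (0.515784)/(1.324796) = 0.850669
t_1 = 0.850669: f = -0.067609, f' = 1.659480 → t_2 = 0.850669 - (-0.067609)/(1.659480) = 0.891410

0.89141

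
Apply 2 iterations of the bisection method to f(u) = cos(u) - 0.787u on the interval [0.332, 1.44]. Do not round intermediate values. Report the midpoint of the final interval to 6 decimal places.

0.747500

f(0.332000) = 0.684108, f(1.440000) = -1.002856 (opposite signs)
step 1: m = 0.886000, f(m) = -0.064767 < 0 → root in [0.332000, 0.886000]
step 2: m = 0.609000, f(m) = 0.340937 > 0 → root in [0.609000, 0.886000]
Midpoint of [0.609000, 0.886000] = 0.747500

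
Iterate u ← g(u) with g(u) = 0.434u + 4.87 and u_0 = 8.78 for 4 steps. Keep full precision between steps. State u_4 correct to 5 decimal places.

8.61048

u_1 = g(8.780000) = 8.680520
u_2 = g(8.680520) = 8.637346
u_3 = g(8.637346) = 8.618608
u_4 = g(8.618608) = 8.610476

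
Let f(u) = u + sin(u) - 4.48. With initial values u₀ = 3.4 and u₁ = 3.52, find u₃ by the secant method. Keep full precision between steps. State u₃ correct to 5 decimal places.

Secant update: u_(k+1) = u_k − f(u_k)·(u_k − u_(k-1))/(f(u_k) − f(u_(k-1))).
f(u_0) = -1.335541, f(u_1) = -1.329441
u_2 = 3.520000 - (-1.329441)·(3.520000 - 3.400000)/(-1.329441 - (-1.335541)) = 29.672322; f(u_2) = 24.207216
u_3 = 29.672322 - (24.207216)·(29.672322 - 3.520000)/(24.207216 - (-1.329441)) = 4.881493; f(u_3) = -0.584244

4.88149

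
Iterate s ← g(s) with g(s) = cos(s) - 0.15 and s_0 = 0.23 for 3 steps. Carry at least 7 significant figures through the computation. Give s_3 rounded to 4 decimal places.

s_1 = g(0.230000) = 0.823666
s_2 = g(0.823666) = 0.529536
s_3 = g(0.529536) = 0.713042

0.7130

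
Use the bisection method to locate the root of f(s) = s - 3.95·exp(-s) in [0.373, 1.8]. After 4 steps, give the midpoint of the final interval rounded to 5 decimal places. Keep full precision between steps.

1.22028

f(0.373000) = -2.347228, f(1.800000) = 1.147069 (opposite signs)
step 1: m = 1.086500, f(m) = -0.246211 < 0 → root in [1.086500, 1.800000]
step 2: m = 1.443250, f(m) = 0.510422 > 0 → root in [1.086500, 1.443250]
step 3: m = 1.264875, f(m) = 0.149890 > 0 → root in [1.086500, 1.264875]
step 4: m = 1.175687, f(m) = -0.043309 < 0 → root in [1.175687, 1.264875]
Midpoint of [1.175687, 1.264875] = 1.220281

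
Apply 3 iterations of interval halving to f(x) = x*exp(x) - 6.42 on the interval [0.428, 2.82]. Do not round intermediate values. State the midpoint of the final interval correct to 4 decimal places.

f(0.428000) = -5.763368, f(2.820000) = 40.890719 (opposite signs)
step 1: m = 1.624000, f(m) = 1.819109 > 0 → root in [0.428000, 1.624000]
step 2: m = 1.026000, f(m) = -3.557579 < 0 → root in [1.026000, 1.624000]
step 3: m = 1.325000, f(m) = -1.435104 < 0 → root in [1.325000, 1.624000]
Midpoint of [1.325000, 1.624000] = 1.474500

1.4745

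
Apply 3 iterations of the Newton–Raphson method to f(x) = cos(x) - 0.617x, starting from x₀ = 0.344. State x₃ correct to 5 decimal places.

0.94688

Newton update: x ← x − f(x)/f'(x).
f'(x) = -sin(x) - 0.617
x_0 = 0.344000: f = 0.729165, f' = -0.954255 → x_1 = 0.344000 - (0.729165)/(-0.954255) = 1.108119
x_1 = 1.108119: f = -0.237365, f' = -1.511861 → x_2 = 1.108119 - (-0.237365)/(-1.511861) = 0.951118
x_2 = 0.951118: f = -0.006066, f' = -1.431065 → x_3 = 0.951118 - (-0.006066)/(-1.431065) = 0.946879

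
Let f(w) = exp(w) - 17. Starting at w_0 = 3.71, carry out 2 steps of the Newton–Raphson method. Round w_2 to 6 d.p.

Newton update: w ← w − f(w)/f'(w).
f'(w) = exp(w)
w_0 = 3.710000: f = 23.853807, f' = 40.853807 → w_1 = 3.710000 - (23.853807)/(40.853807) = 3.126118
w_1 = 3.126118: f = 5.785353, f' = 22.785353 → w_2 = 3.126118 - (5.785353)/(22.785353) = 2.872211

2.872211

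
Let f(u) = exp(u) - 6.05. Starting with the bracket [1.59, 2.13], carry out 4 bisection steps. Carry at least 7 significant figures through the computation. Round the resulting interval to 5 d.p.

f(1.590000) = -1.146251, f(2.130000) = 2.364867 (opposite signs)
step 1: m = 1.860000, f(m) = 0.373737 > 0 → root in [1.590000, 1.860000]
step 2: m = 1.725000, f(m) = -0.437479 < 0 → root in [1.725000, 1.860000]
step 3: m = 1.792500, f(m) = -0.045555 < 0 → root in [1.792500, 1.860000]
step 4: m = 1.826250, f(m) = 0.160553 > 0 → root in [1.792500, 1.826250]

[1.79250, 1.82625]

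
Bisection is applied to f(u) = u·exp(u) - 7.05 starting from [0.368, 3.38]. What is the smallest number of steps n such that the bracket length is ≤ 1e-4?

Initial width b − a = 3.38 − 0.368 = 3.012000.
After n steps the width is (b−a)/2^n; need (b−a)/2^n ≤ 1e-4.
So n ≥ log₂(3.012000/1e-4) = log₂(30120.0000) ≈ 14.8784.
Hence n = 15.

15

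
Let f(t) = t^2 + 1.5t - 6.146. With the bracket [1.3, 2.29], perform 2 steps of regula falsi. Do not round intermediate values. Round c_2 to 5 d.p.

f(1.300000) = -2.506000, f(2.290000) = 2.533100
step 1: c = 1.792338, f(c) = -0.245018 < 0 → new bracket [1.792338, 2.290000]
step 2: c = 1.836230, f(c) = -0.019917 < 0 → new bracket [1.836230, 2.290000]

1.83623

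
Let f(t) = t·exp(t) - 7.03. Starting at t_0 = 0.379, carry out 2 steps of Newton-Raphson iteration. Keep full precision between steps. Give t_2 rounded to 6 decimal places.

Newton update: t ← t − f(t)/f'(t).
f'(t) = (t + 1)·exp(t)
t_0 = 0.379000: f = -6.476348, f' = 2.014475 → t_1 = 0.379000 - (-6.476348)/(2.014475) = 3.593906
t_1 = 3.593906: f = 123.701538, f' = 167.107429 → t_2 = 3.593906 - (123.701538)/(167.107429) = 2.853655

2.853655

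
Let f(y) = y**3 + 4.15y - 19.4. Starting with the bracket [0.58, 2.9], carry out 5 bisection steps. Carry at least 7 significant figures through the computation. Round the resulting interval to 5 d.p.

[2.17500, 2.24750]

f(0.580000) = -16.797888, f(2.900000) = 17.024000 (opposite signs)
step 1: m = 1.740000, f(m) = -6.910976 < 0 → root in [1.740000, 2.900000]
step 2: m = 2.320000, f(m) = 2.715168 > 0 → root in [1.740000, 2.320000]
step 3: m = 2.030000, f(m) = -2.610073 < 0 → root in [2.030000, 2.320000]
step 4: m = 2.175000, f(m) = -0.084641 < 0 → root in [2.175000, 2.320000]
step 5: m = 2.247500, f(m) = 1.279823 > 0 → root in [2.175000, 2.247500]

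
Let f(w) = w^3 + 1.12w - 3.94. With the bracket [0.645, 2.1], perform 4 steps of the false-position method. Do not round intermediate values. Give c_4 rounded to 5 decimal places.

1.33008

False-position update: c = (a·f(b) − b·f(a))/(f(b) − f(a)); replace the endpoint whose sign matches f(c).
f(0.645000) = -2.949264, f(2.100000) = 7.673000
step 1: c = 1.048980, f(c) = -1.610889 < 0 → new bracket [1.048980, 2.100000]
step 2: c = 1.231347, f(c) = -0.693904 < 0 → new bracket [1.231347, 2.100000]
step 3: c = 1.303388, f(c) = -0.265982 < 0 → new bracket [1.303388, 2.100000]
step 4: c = 1.330077, f(c) = -0.097266 < 0 → new bracket [1.330077, 2.100000]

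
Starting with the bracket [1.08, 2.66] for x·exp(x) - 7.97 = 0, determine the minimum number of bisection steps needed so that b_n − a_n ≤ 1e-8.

28

Initial width b − a = 2.66 − 1.08 = 1.580000.
After n steps the width is (b−a)/2^n; need (b−a)/2^n ≤ 1e-8.
So n ≥ log₂(1.580000/1e-8) = log₂(158000000.0000) ≈ 27.2353.
Hence n = 28.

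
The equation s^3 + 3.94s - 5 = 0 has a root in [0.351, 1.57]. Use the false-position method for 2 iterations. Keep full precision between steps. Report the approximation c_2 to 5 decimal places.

f(0.351000) = -3.573816, f(1.570000) = 5.055693
step 1: c = 0.855835, f(c) = -1.001148 < 0 → new bracket [0.855835, 1.570000]
step 2: c = 0.973881, f(c) = -0.239236 < 0 → new bracket [0.973881, 1.570000]

0.97388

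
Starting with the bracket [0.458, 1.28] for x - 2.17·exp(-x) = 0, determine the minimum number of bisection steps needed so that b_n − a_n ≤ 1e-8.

Initial width b − a = 1.28 − 0.458 = 0.822000.
After n steps the width is (b−a)/2^n; need (b−a)/2^n ≤ 1e-8.
So n ≥ log₂(0.822000/1e-8) = log₂(82200000.0000) ≈ 26.2926.
Hence n = 27.

27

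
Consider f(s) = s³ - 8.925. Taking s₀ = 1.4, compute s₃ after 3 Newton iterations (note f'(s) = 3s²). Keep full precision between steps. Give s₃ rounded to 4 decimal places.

2.0757

Newton update: s ← s − f(s)/f'(s).
s_0 = 1.400000: f = -6.181000, f' = 5.880000 → s_1 = 1.400000 - (-6.181000)/(5.880000) = 2.451190
s_1 = 2.451190: f = 5.802573, f' = 18.025004 → s_2 = 2.451190 - (5.802573)/(18.025004) = 2.129272
s_2 = 2.129272: f = 0.728699, f' = 13.601404 → s_3 = 2.129272 - (0.728699)/(13.601404) = 2.075697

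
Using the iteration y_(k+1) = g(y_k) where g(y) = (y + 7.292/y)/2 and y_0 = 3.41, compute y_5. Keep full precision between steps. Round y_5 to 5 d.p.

2.70037

y_1 = g(3.410000) = 2.774208
y_2 = g(2.774208) = 2.701353
y_3 = g(2.701353) = 2.700371
y_4 = g(2.700371) = 2.700370
y_5 = g(2.700370) = 2.700370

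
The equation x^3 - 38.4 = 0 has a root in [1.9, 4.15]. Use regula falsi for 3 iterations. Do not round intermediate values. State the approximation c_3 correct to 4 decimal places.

3.3578

f(1.900000) = -31.541000, f(4.150000) = 33.073375
step 1: c = 2.998320, f(c) = -11.445339 < 0 → new bracket [2.998320, 4.150000]
step 2: c = 3.294406, f(c) = -2.645450 < 0 → new bracket [3.294406, 4.150000]
step 3: c = 3.357774, f(c) = -0.542289 < 0 → new bracket [3.357774, 4.150000]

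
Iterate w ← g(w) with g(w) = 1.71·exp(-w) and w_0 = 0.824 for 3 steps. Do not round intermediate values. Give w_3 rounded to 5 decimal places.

0.76250

w_1 = g(0.824000) = 0.750132
w_2 = g(0.750132) = 0.807641
w_3 = g(0.807641) = 0.762504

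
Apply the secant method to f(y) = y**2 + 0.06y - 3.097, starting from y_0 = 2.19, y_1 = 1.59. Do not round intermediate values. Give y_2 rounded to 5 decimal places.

1.71331

f(y_0) = 1.830500, f(y_1) = -0.473500
y_2 = 1.590000 - (-0.473500)·(1.590000 - 2.190000)/(-0.473500 - (1.830500)) = 1.713307; f(y_2) = -0.058780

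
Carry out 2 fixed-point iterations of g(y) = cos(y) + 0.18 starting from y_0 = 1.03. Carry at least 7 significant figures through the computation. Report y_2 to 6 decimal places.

0.948170

y_1 = g(1.030000) = 0.694819
y_2 = g(0.694819) = 0.948170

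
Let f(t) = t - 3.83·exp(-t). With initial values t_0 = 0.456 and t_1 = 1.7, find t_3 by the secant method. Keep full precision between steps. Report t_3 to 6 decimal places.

1.164767

f(t_0) = -1.971507, f(t_1) = 1.000322
t_2 = 1.700000 - (1.000322)·(1.700000 - 0.456000)/(1.000322 - (-1.971507)) = 1.281268; f(t_2) = 0.217734
t_3 = 1.281268 - (0.217734)·(1.281268 - 1.700000)/(0.217734 - (1.000322)) = 1.164767; f(t_3) = -0.030176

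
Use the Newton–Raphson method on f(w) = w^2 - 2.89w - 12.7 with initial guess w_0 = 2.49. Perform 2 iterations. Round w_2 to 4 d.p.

6.2172

f'(w) = 2w - 2.89
w_0 = 2.490000: f = -13.696000, f' = 2.090000 → w_1 = 2.490000 - (-13.696000)/(2.090000) = 9.043110
w_1 = 9.043110: f = 42.943251, f' = 15.196220 → w_2 = 9.043110 - (42.943251)/(15.196220) = 6.217193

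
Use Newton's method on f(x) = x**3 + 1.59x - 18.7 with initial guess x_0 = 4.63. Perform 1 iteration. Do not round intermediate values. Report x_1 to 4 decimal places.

3.2960

Newton update: x ← x − f(x)/f'(x).
f'(x) = 3x**2 + 1.59
x_0 = 4.630000: f = 87.914547, f' = 65.900700 → x_1 = 4.630000 - (87.914547)/(65.900700) = 3.295954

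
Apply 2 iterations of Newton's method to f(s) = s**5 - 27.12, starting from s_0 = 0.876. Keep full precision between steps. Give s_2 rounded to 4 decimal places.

7.9299

f'(s) = 5s**4
s_0 = 0.876000: f = -26.604153, f' = 2.944330 → s_1 = 0.876000 - (-26.604153)/(2.944330) = 9.911725
s_1 = 9.911725: f = 95636.380257, f' = 48257.744332 → s_2 = 9.911725 - (95636.380257)/(48257.744332) = 7.929942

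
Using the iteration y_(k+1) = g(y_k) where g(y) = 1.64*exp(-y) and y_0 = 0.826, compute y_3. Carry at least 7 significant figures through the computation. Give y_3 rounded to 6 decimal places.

0.736986

y_1 = g(0.826000) = 0.717987
y_2 = g(0.717987) = 0.799882
y_3 = g(0.799882) = 0.736986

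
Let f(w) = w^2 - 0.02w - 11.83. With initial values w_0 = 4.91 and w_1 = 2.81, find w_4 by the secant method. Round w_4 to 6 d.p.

3.449264

Secant update: w_(k+1) = w_k − f(w_k)·(w_k − w_(k-1))/(f(w_k) − f(w_(k-1))).
f(w_0) = 12.179900, f(w_1) = -3.990100
w_2 = 2.810000 - (-3.990100)·(2.810000 - 4.910000)/(-3.990100 - (12.179900)) = 3.328195; f(w_2) = -0.819683
w_3 = 3.328195 - (-0.819683)·(3.328195 - 2.810000)/(-0.819683 - (-3.990100)) = 3.462169; f(w_3) = 0.087374
w_4 = 3.462169 - (0.087374)·(3.462169 - 3.328195)/(0.087374 - (-0.819683)) = 3.449264; f(w_4) = -0.001562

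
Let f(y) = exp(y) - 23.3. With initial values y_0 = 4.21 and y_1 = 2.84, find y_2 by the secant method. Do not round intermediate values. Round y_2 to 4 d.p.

3.0086

Secant update: y_(k+1) = y_k − f(y_k)·(y_k − y_(k-1))/(f(y_k) − f(y_(k-1))).
f(y_0) = 44.056540, f(y_1) = -6.184234
y_2 = 2.840000 - (-6.184234)·(2.840000 - 4.210000)/(-6.184234 - (44.056540)) = 3.008636; f(y_2) = -3.040254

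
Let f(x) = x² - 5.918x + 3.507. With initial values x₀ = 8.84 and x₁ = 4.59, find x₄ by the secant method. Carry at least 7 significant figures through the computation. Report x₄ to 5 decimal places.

f(x_0) = 29.337480, f(x_1) = -2.588520
x_2 = 4.590000 - (-2.588520)·(4.590000 - 8.840000)/(-2.588520 - (29.337480)) = 4.934585; f(x_2) = -1.345746
x_3 = 4.934585 - (-1.345746)·(4.934585 - 4.590000)/(-1.345746 - (-2.588520)) = 5.307721; f(x_3) = 0.267807
x_4 = 5.307721 - (0.267807)·(5.307721 - 4.934585)/(0.267807 - (-1.345746)) = 5.245790; f(x_4) = -0.019273

5.24579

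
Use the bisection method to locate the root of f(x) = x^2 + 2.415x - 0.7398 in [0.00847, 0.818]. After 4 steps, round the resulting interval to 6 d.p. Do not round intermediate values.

[0.261448, 0.312044]

f(0.008470) = -0.719273, f(0.818000) = 1.904794 (opposite signs)
step 1: m = 0.413235, f(m) = 0.428926 > 0 → root in [0.008470, 0.413235]
step 2: m = 0.210852, f(m) = -0.186132 < 0 → root in [0.210852, 0.413235]
step 3: m = 0.312044, f(m) = 0.111157 > 0 → root in [0.210852, 0.312044]
step 4: m = 0.261448, f(m) = -0.040048 < 0 → root in [0.261448, 0.312044]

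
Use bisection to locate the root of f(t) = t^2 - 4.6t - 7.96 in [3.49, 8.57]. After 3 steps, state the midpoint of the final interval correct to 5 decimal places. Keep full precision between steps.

5.71250

f(3.490000) = -11.833900, f(8.570000) = 26.062900 (opposite signs)
step 1: m = 6.030000, f(m) = 0.662900 > 0 → root in [3.490000, 6.030000]
step 2: m = 4.760000, f(m) = -7.198400 < 0 → root in [4.760000, 6.030000]
step 3: m = 5.395000, f(m) = -3.670975 < 0 → root in [5.395000, 6.030000]
Midpoint of [5.395000, 6.030000] = 5.712500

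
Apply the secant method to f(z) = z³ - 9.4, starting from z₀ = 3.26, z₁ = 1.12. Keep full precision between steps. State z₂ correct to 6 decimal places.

Secant update: z_(k+1) = z_k − f(z_k)·(z_k − z_(k-1))/(f(z_k) − f(z_(k-1))).
f(z_0) = 25.245976, f(z_1) = -7.995072
z_2 = 1.120000 - (-7.995072)·(1.120000 - 3.260000)/(-7.995072 - (25.245976)) = 1.634709; f(z_2) = -5.031613

1.634709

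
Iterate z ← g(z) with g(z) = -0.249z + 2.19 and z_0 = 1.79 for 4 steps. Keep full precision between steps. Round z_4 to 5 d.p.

z_1 = g(1.790000) = 1.744290
z_2 = g(1.744290) = 1.755672
z_3 = g(1.755672) = 1.752838
z_4 = g(1.752838) = 1.753543

1.75354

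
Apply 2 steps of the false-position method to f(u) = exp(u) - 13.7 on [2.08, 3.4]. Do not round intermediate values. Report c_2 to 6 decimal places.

False-position update: c = (a·f(b) − b·f(a))/(f(b) − f(a)); replace the endpoint whose sign matches f(c).
f(2.080000) = -5.695531, f(3.400000) = 16.264100
step 1: c = 2.422360, f(c) = -2.427568 < 0 → new bracket [2.422360, 3.400000]
step 2: c = 2.549330, f(c) = -0.901469 < 0 → new bracket [2.549330, 3.400000]

2.549330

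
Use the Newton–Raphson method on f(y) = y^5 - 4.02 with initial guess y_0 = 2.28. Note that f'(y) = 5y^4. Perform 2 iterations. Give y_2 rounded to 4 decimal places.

y_0 = 2.280000: f = 57.593267, f' = 135.116813 → y_1 = 2.280000 - (57.593267)/(135.116813) = 1.853752
y_1 = 1.853752: f = 17.870627, f' = 59.044108 → y_2 = 1.853752 - (17.870627)/(59.044108) = 1.551086

1.5511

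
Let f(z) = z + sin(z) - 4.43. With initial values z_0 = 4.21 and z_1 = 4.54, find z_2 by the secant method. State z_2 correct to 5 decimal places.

5.84531

f(z_0) = -1.096435, f(z_1) = -0.875178
z_2 = 4.540000 - (-0.875178)·(4.540000 - 4.210000)/(-0.875178 - (-1.096435)) = 5.845309; f(z_2) = 0.991292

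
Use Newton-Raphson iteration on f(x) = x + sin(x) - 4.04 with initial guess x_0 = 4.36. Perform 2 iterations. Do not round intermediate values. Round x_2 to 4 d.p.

Newton update: x ← x − f(x)/f'(x).
f'(x) = 1 + cos(x)
x_0 = 4.360000: f = -0.618551, f' = 0.654859 → x_1 = 4.360000 - (-0.618551)/(0.654859) = 5.304556
x_1 = 5.304556: f = 0.434823, f' = 1.558160 → x_2 = 5.304556 - (0.434823)/(1.558160) = 5.025494

5.0255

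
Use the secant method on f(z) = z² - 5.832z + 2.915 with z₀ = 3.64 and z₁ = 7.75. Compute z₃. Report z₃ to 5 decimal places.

5.00163

Secant update: z_(k+1) = z_k − f(z_k)·(z_k − z_(k-1))/(f(z_k) − f(z_(k-1))).
f(z_0) = -5.063880, f(z_1) = 17.779500
z_2 = 7.750000 - (17.779500)·(7.750000 - 3.640000)/(17.779500 - (-5.063880)) = 4.551098; f(z_2) = -2.914512
z_3 = 4.551098 - (-2.914512)·(4.551098 - 7.750000)/(-2.914512 - (17.779500)) = 5.001626; f(z_3) = -1.238221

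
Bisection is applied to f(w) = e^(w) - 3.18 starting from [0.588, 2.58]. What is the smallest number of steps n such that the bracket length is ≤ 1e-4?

15

Initial width b − a = 2.58 − 0.588 = 1.992000.
After n steps the width is (b−a)/2^n; need (b−a)/2^n ≤ 1e-4.
So n ≥ log₂(1.992000/1e-4) = log₂(19920.0000) ≈ 14.2819.
Hence n = 15.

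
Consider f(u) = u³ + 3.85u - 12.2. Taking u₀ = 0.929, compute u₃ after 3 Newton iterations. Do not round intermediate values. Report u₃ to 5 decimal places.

f'(u) = 3u² + 3.85
u_0 = 0.929000: f = -7.821585, f' = 6.439123 → u_1 = 0.929000 - (-7.821585)/(6.439123) = 2.143697
u_1 = 2.143697: f = 5.904462, f' = 17.636314 → u_2 = 2.143697 - (5.904462)/(17.636314) = 1.808907
u_2 = 1.808907: f = 0.683300, f' = 13.666436 → u_3 = 1.808907 - (0.683300)/(13.666436) = 1.758909

1.75891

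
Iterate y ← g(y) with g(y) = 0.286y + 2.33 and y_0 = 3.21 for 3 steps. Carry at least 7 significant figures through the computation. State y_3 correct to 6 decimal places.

y_1 = g(3.210000) = 3.248060
y_2 = g(3.248060) = 3.258945
y_3 = g(3.258945) = 3.262058

3.262058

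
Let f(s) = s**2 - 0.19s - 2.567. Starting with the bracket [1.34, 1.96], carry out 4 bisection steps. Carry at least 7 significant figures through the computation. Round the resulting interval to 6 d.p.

f(1.340000) = -1.026000, f(1.960000) = 0.902200 (opposite signs)
step 1: m = 1.650000, f(m) = -0.158000 < 0 → root in [1.650000, 1.960000]
step 2: m = 1.805000, f(m) = 0.348075 > 0 → root in [1.650000, 1.805000]
step 3: m = 1.727500, f(m) = 0.089031 > 0 → root in [1.650000, 1.727500]
step 4: m = 1.688750, f(m) = -0.035986 < 0 → root in [1.688750, 1.727500]

[1.688750, 1.727500]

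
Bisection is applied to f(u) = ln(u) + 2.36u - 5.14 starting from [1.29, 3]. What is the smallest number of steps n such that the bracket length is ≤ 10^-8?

Initial width b − a = 3 − 1.29 = 1.710000.
After n steps the width is (b−a)/2^n; need (b−a)/2^n ≤ 10^-8.
So n ≥ log₂(1.710000/10^-8) = log₂(171000000.0000) ≈ 27.3494.
Hence n = 28.

28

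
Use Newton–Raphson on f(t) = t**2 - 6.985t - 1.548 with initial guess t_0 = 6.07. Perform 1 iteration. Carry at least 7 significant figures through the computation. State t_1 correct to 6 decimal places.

7.447701

f'(t) = 2t - 6.985
t_0 = 6.070000: f = -7.102050, f' = 5.155000 → t_1 = 6.070000 - (-7.102050)/(5.155000) = 7.447701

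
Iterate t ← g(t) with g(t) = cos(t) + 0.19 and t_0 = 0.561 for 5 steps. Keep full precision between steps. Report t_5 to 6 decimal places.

0.909833

t_1 = g(0.561000) = 1.036724
t_2 = g(1.036724) = 0.699043
t_3 = g(0.699043) = 0.955458
t_4 = g(0.955458) = 0.767235
t_5 = g(0.767235) = 0.909833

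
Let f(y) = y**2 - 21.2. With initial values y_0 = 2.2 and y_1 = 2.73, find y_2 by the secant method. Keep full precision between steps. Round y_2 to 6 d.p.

5.518458

f(y_0) = -16.360000, f(y_1) = -13.747100
y_2 = 2.730000 - (-13.747100)·(2.730000 - 2.200000)/(-13.747100 - (-16.360000)) = 5.518458; f(y_2) = 9.253383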